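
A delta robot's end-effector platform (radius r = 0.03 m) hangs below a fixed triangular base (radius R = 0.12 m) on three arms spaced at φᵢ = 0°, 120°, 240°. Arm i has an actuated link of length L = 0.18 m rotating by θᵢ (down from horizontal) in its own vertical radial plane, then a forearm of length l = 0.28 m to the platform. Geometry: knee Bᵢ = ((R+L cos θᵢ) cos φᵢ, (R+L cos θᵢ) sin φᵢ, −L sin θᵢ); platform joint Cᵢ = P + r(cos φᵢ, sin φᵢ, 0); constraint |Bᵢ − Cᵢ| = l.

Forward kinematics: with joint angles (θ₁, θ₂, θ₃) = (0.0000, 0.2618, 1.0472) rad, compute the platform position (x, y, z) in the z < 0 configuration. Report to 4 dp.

O1 = (0.2700·cos0.0°, 0.2700·sin0.0°, 0.0000) = (0.2700, 0.0000, 0.0000)
O2 = (0.2639·cos120.0°, 0.2639·sin120.0°, -0.0466) = (-0.1319, 0.2285, -0.0466)
arm 3 at φ=240.0°: e+L cos θ3 = 0.1800;  O3 = (-0.0900, -0.1559, -0.1559)
subtract pairs → two planes through P
plane₁₂: -0.8039x+0.4570y+-0.0932z = -0.0011
Cramer: x(z) = 0.0134-0.2959z;  y(z) = 0.0211-0.3166z
into |P−O₁|² = l²: 1.1878z² + 0.1385z + -0.0121 = 0;  Δ = 0.0767;  z = -0.1749 or 0.0582 → z<0 root = -0.1749
x = 0.0651, y = 0.0765

(0.0651, 0.0765, -0.1749)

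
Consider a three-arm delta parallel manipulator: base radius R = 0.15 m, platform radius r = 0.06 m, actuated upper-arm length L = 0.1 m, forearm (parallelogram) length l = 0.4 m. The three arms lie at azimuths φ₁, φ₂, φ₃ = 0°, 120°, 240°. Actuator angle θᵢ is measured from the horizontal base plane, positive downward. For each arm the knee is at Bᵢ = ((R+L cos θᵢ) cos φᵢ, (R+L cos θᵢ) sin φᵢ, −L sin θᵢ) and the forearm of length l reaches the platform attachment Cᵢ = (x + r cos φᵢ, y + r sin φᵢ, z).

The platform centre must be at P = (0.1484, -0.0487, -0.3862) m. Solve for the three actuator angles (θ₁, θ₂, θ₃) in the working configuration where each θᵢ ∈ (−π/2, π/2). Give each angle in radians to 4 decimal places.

θ₁ = -0.0869, θ₂ = 1.1349, θ₃ = 0.7861

φ1=0.0° → target in arm frame (0.1484, -0.0487)
  e−x'=-0.0584;  (l²−L²−(e−x')²−y'²−z²)/2L = -0.0247
  √(A²+B²)=0.3906;  θ1 = -1.7209+1.6340 ≈ -0.0869
φ2=120.0° → target in arm frame (-0.1164, -0.1042)
  A cos θ + B sin θ = C:  0.2064·cos θ + -0.3862·sin θ = -0.2630
  θ2 = atan2(B,A) + arccos(C/0.4379) = 1.1349
rotate P by −φ3: (-0.0320, 0.1529, -0.3862)
  A=0.1220, B=-0.3862, C=(l²−L²−A²−y'²−z²)/(2L)=-0.1870
  θ3 = atan2(B,A) + arccos(C/0.4050) = 0.7861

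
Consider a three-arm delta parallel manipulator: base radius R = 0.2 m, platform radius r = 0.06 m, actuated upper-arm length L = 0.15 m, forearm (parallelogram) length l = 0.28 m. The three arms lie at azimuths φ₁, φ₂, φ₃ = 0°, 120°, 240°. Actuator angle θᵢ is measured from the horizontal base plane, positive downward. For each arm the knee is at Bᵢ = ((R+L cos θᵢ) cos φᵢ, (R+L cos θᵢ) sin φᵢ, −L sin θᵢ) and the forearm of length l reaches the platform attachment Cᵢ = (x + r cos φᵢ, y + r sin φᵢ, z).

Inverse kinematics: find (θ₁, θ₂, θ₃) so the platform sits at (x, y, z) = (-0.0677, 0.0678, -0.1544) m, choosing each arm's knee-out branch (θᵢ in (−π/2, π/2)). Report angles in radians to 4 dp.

θ₁ = 1.1348, θ₂ = -0.3487, θ₃ = 0.8725

arm 1 (φ=0.0°): x'=-0.0677, y'=0.0678
  e−x'=0.2077;  (l²−L²−(e−x')²−y'²−z²)/2L = -0.0523
  θ1 = atan2(B,A) + arccos(C/0.2588) = 1.1348
arm 2 (φ=120.0°): x'=0.0926, y'=0.0247
  e−x'=0.0474;  (l²−L²−(e−x')²−y'²−z²)/2L = 0.0973
  γ=atan2(-0.1544,0.0474)=-1.2727;  ψ=arccos(0.6026)=0.9241;  θ2=γ+ψ≈-0.3487
arm 3 (φ=240.0°): x'=-0.0249, y'=-0.0925
  e−x'=0.1649;  (l²−L²−(e−x')²−y'²−z²)/2L = -0.0123
  γ=atan2(-0.1544,0.1649)=-0.7526;  ψ=arccos(-0.0543)=1.6252;  θ3=γ+ψ≈0.8725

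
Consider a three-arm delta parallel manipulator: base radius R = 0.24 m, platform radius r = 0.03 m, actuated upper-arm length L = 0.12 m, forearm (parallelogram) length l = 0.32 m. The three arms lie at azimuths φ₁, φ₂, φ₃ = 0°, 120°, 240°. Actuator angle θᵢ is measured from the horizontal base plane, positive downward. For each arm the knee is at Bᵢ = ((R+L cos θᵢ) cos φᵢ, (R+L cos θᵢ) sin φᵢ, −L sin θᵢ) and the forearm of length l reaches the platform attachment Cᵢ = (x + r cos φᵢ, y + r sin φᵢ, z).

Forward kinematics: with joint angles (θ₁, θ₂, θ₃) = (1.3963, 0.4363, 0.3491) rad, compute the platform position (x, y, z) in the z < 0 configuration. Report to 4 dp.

φ1=0.0°: virtual centre (0.2308, 0.0000, -0.1182), radius l
φ2=120.0°: virtual centre (-0.1594, 0.2761, -0.0507), radius l
O3 = (0.3228·cos240.0°, 0.3228·sin240.0°, -0.0410) = (-0.1614, -0.2795, -0.0410)
eliminate P² terms by subtracting sphere 1 from 2 and 3
linear system: -0.7804x+0.5521y = 0.0369−0.1349z; -0.7844x+-0.5590y = 0.0386−0.1543z
Cramer: x(z) = -0.0483+0.1847z;  y(z) = -0.0013+0.0167z
into |P−O₁|² = l²: 1.0344z² + 0.1332z + -0.0105 = 0;  Δ = 0.0613;  z = -0.1841 or 0.0553 → z<0 root = -0.1841
x = -0.0823, y = -0.0044

(-0.0823, -0.0044, -0.1841)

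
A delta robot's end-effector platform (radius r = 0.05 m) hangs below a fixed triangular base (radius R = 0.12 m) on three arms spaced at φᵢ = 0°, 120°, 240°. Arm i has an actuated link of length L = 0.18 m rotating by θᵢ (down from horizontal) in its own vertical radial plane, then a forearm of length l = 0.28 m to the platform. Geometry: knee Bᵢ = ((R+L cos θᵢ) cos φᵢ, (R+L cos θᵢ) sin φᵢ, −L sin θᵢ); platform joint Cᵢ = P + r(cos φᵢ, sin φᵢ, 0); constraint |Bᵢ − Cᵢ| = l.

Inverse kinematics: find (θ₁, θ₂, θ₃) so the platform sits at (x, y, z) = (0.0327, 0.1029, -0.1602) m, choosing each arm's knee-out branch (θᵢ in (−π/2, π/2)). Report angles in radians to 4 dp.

θ₁ = 0.0872, θ₂ = -0.2618, θ₃ = 0.9596

arm 1 (φ=0.0°): x'=0.0327, y'=0.1029
  A=0.0373, B=-0.1602, C=(l²−L²−A²−y'²−z²)/(2L)=0.0232
  γ=atan2(-0.1602,0.0373)=-1.3420;  ψ=arccos(0.1411)=1.4292;  θ1=γ+ψ≈0.0872
rotate P by −φ2: (0.0728, -0.0798, -0.1602)
  e−x'=-0.0028;  (l²−L²−(e−x')²−y'²−z²)/2L = 0.0388
  √(A²+B²)=0.1602;  θ2 = -1.5880+1.3263 ≈ -0.2618
φ3=240.0° → target in arm frame (-0.1055, -0.0231)
  A=0.1755, B=-0.1602, C=(l²−L²−A²−y'²−z²)/(2L)=-0.0305
  θ3 = atan2(B,A) + arccos(C/0.2376) = 0.9596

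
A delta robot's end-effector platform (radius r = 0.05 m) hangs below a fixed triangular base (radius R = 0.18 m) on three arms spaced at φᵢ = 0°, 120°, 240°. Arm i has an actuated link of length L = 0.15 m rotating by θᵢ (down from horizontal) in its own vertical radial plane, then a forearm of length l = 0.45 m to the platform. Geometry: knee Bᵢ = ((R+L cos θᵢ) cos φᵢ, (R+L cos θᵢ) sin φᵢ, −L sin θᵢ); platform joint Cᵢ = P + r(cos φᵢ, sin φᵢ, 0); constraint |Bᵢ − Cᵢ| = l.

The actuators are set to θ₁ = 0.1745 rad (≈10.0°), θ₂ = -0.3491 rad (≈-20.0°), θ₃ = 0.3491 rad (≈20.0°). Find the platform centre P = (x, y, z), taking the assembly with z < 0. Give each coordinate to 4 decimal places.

(-0.0202, 0.0775, -0.3543)

arm 1 at φ=0.0°: (R−r)+L cos θ1 = 0.2777;  O1 = (0.2777, 0.0000, -0.0260)
arm 2 at φ=120.0°: (R−r)+L cos θ2 = 0.2710;  O2 = (-0.1355, 0.2347, 0.0513)
φ3=240.0°: virtual centre (-0.1355, -0.2347, -0.0513), radius l
|O₂|²−|O₁|² = -0.0018;  |O₃|²−|O₁|² = -0.0018
plane₁₂: -0.8264x+0.4693y+0.1547z = -0.0018
Cramer: x(z) = 0.0021+0.0630z;  y(z) = 0.0000-0.2187z
into |P−O₁|² = l²: 1.0518z² + 0.0173z + -0.1259 = 0;  Δ = 0.5299;  z = -0.3543 or 0.3378 → z<0 root = -0.3543
x = -0.0202, y = 0.0775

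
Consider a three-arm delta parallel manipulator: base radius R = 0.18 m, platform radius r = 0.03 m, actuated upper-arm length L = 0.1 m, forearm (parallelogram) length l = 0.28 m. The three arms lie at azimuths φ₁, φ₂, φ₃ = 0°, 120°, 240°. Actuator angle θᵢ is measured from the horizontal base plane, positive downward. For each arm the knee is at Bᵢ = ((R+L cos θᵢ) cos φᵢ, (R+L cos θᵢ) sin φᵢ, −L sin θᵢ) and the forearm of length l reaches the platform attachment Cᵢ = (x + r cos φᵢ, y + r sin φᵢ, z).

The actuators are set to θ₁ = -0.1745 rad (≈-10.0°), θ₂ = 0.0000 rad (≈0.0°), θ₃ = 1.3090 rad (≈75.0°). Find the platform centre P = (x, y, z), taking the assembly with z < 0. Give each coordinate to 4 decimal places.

(0.0530, 0.0792, -0.1669)

φ1=0.0°: virtual centre (0.2485, 0.0000, 0.0174), radius l
centre 2 = (0.2500·cos120.0°, 0.2500·sin120.0°, 0.0000) = (-0.1250, 0.2165, 0.0000)
φ3=240.0°: virtual centre (-0.0879, -0.1523, -0.0966), radius l
subtract pairs → two planes through P
[-0.7470 0.4330 -0.0347]·P = 0.0005;  [-0.6728 -0.3046 -0.2279]·P = -0.0218
det = 0.5189;  x = 0.0179+-0.2106z,  y = 0.0319+-0.2831z
sphere 1 gives Az²+Bz+C=0 with A=1.1245, B=0.0443, C=-0.0239;  B²−4AC=0.1095;  roots -0.1669, 0.1275;  negative root z = -0.1669
x = 0.0530, y = 0.0792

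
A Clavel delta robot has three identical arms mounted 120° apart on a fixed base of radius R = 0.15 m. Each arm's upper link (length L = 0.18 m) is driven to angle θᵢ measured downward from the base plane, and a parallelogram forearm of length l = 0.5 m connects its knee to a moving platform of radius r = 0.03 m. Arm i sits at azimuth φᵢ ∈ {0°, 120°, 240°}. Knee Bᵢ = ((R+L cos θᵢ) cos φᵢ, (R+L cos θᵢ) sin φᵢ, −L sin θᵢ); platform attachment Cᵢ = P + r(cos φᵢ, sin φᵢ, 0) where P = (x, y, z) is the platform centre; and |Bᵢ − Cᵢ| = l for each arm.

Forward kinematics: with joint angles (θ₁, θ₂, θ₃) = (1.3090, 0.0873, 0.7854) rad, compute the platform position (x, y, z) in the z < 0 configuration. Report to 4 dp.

centre 1 = (0.1666·cos0.0°, 0.1666·sin0.0°, -0.1739) = (0.1666, 0.0000, -0.1739)
arm 2 at φ=120.0°: (R−r)+L cos θ2 = 0.2993;  centre 2 = (-0.1497, 0.2592, -0.0157)
centre 3 = (0.2473·cos240.0°, 0.2473·sin240.0°, -0.1273) = (-0.1236, -0.2141, -0.1273)
subtract pairs → two planes through P
[-0.6325 0.5184 0.3163]·P = 0.0319;  [-0.5805 -0.4283 0.0932]·P = 0.0194
det = 0.5718;  x = -0.0414+0.3214z,  y = 0.0109+-0.2181z
sphere 1 gives Az²+Bz+C=0 with A=1.1509, B=0.2093, C=-0.1764;  B²−4AC=0.8558;  roots -0.4928, 0.3110;  negative root z = -0.4928
x = -0.1998, y = 0.1184

(-0.1998, 0.1184, -0.4928)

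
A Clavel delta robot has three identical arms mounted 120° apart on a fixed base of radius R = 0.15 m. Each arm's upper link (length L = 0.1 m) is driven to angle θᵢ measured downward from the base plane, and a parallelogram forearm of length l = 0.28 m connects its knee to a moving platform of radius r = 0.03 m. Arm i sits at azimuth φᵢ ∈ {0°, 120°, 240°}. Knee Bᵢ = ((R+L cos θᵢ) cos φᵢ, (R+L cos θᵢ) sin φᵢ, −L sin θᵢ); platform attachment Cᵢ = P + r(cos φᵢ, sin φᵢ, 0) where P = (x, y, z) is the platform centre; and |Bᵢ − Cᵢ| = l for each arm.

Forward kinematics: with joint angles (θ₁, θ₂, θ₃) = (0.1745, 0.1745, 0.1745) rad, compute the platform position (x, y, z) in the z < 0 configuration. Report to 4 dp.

(0.0000, 0.0000, -0.1925)

arm 1 at φ=0.0°: (R−r)+L cos θ1 = 0.2185;  O1 = (0.2185, 0.0000, -0.0174)
O2 = (0.2185·cos120.0°, 0.2185·sin120.0°, -0.0174) = (-0.1092, 0.1892, -0.0174)
O3 = (0.2185·cos240.0°, 0.2185·sin240.0°, -0.0174) = (-0.1092, -0.1892, -0.0174)
eliminate P² terms by subtracting sphere 1 from 2 and 3
[-0.6554 0.3784 0.0000]·P = 0.0000;  [-0.6554 -0.3784 0.0000]·P = 0.0000
Cramer: x(z) = 0.0000+0.0000z;  y(z) = 0.0000+0.0000z
into |P−O₁|² = l²: 1.0000z² + 0.0347z + -0.0304 = 0;  Δ = 0.1227;  z = -0.1925 or 0.1578 → z<0 root = -0.1925
x = 0.0000, y = 0.0000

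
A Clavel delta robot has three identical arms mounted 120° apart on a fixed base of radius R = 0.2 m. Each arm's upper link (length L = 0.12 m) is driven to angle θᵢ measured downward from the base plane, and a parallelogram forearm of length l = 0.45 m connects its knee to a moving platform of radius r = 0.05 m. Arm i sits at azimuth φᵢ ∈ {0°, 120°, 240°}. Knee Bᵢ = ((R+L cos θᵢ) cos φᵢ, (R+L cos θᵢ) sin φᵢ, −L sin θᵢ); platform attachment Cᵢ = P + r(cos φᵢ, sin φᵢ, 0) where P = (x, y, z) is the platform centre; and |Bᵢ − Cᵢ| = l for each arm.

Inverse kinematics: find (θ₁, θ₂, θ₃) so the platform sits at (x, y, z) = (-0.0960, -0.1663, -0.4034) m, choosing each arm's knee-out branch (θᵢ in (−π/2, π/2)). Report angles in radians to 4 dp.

rotate P by −φ1: (-0.0960, -0.1663, -0.4034)
  A=0.2460, B=-0.4034, C=(l²−L²−A²−y'²−z²)/(2L)=-0.2617
  √(A²+B²)=0.4725;  θ1 = -1.0232+2.1578 ≈ 1.1346
rotate P by −φ2: (-0.0960, 0.1663, -0.4034)
  A cos θ + B sin θ = C:  0.2460·cos θ + -0.4034·sin θ = -0.2617
  √(A²+B²)=0.4725;  θ2 = -1.0232+2.1578 ≈ 1.1347
φ3=240.0° → target in arm frame (0.1920, 0.0000)
  A cos θ + B sin θ = C:  -0.0420·cos θ + -0.4034·sin θ = 0.0983
  θ3 = atan2(B,A) + arccos(C/0.4056) = -0.3487

θ₁ = 1.1346, θ₂ = 1.1347, θ₃ = -0.3487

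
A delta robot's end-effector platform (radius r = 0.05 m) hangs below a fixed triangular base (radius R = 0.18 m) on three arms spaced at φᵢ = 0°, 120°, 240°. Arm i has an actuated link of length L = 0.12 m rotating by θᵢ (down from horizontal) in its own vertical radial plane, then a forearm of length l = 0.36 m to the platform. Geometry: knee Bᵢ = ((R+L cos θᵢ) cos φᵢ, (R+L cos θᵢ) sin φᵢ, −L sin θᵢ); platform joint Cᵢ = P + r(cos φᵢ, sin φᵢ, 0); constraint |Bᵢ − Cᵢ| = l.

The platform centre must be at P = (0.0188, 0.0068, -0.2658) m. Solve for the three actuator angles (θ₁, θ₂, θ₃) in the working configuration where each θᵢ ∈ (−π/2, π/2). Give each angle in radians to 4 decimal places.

θ₁ = -0.0871, θ₂ = 0.0876, θ₃ = 0.1743

rotate P by −φ1: (0.0188, 0.0068, -0.2658)
  A=0.1112, B=-0.2658, C=(l²−L²−A²−y'²−z²)/(2L)=0.1339
  √(A²+B²)=0.2881;  θ1 = -1.1746+1.0874 ≈ -0.0871
φ2=120.0° → target in arm frame (-0.0035, -0.0197)
  A cos θ + B sin θ = C:  0.1335·cos θ + -0.2658·sin θ = 0.1097
  √(A²+B²)=0.2974;  θ2 = -1.1053+1.1929 ≈ 0.0876
arm 3 (φ=240.0°): x'=-0.0153, y'=0.0129
  e−x'=0.1453;  (l²−L²−(e−x')²−y'²−z²)/2L = 0.0970
  γ=atan2(-0.2658,0.1453)=-1.0706;  ψ=arccos(0.3202)=1.2449;  θ3=γ+ψ≈0.1743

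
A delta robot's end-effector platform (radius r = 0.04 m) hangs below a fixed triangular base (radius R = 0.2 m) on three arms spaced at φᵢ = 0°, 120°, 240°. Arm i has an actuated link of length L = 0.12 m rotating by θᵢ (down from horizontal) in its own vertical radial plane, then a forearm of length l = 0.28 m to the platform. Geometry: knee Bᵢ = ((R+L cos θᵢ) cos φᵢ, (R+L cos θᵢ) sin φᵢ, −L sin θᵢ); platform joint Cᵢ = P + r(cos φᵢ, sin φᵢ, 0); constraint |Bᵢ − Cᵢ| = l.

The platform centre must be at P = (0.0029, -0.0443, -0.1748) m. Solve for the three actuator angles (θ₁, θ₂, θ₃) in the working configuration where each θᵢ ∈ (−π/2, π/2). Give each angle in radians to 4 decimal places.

θ₁ = 0.6112, θ₂ = 0.9601, θ₃ = 0.2616

φ1=0.0° → target in arm frame (0.0029, -0.0443)
  e−x'=0.1571;  (l²−L²−(e−x')²−y'²−z²)/2L = 0.0283
  γ=atan2(-0.1748,0.1571)=-0.8387;  ψ=arccos(0.1206)=1.4499;  θ1=γ+ψ≈0.6112
φ2=120.0° → target in arm frame (-0.0398, 0.0196)
  e−x'=0.1998;  (l²−L²−(e−x')²−y'²−z²)/2L = -0.0286
  √(A²+B²)=0.2655;  θ2 = -0.7187+1.6788 ≈ 0.9601
arm 3 (φ=240.0°): x'=0.0369, y'=0.0247
  A=0.1231, B=-0.1748, C=(l²−L²−A²−y'²−z²)/(2L)=0.0737
  √(A²+B²)=0.2138;  θ3 = -0.9573+1.2189 ≈ 0.2616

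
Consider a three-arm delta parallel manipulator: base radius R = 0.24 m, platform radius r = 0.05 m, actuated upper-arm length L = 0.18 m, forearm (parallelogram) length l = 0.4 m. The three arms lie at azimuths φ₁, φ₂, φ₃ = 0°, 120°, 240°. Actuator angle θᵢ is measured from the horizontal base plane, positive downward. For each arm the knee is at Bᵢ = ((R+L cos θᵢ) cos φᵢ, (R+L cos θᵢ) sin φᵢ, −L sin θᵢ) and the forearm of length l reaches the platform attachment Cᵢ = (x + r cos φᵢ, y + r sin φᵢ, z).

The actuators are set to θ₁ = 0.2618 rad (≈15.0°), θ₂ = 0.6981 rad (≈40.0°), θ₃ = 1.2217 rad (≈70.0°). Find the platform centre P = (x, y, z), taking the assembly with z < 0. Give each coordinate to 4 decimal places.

(0.0953, 0.0717, -0.3342)

S1 = (0.3639·cos0.0°, 0.3639·sin0.0°, -0.0466) = (0.3639, 0.0000, -0.0466)
φ2=120.0°: virtual centre (-0.1639, 0.2840, -0.1157), radius l
arm 3 at φ=240.0°: ρ3 = 0.2516;  S3 = (-0.1258, -0.2179, -0.1691)
|S₂|²−|S₁|² = -0.0137;  |S₃|²−|S₁|² = -0.0427
linear system: -1.0556x+0.5679y = -0.0137−-0.1382z; -0.9793x+-0.4357y = -0.0427−-0.2451z
Cramer: x(z) = 0.0297-0.1963z;  y(z) = 0.0312-0.1214z
sphere 1 gives Az²+Bz+C=0 with A=1.0533, B=0.2168, C=-0.0452;  B²−4AC=0.2374;  roots -0.3342, 0.1284;  negative root z = -0.3342
x = 0.0953, y = 0.0717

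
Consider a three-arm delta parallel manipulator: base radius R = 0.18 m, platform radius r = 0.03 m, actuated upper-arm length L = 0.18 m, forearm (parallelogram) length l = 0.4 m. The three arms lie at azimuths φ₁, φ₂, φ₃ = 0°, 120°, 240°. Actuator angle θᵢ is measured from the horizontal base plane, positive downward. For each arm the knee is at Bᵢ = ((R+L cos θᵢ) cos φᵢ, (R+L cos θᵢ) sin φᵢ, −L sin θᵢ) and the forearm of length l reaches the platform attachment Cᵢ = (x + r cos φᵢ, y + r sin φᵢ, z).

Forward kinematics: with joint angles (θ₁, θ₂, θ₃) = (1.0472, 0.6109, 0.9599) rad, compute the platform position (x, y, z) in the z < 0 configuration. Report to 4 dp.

(-0.0462, 0.0517, -0.4305)

arm 1 at φ=0.0°: (R−r)+L cos θ1 = 0.2400;  O1 = (0.2400, 0.0000, -0.1559)
arm 2 at φ=120.0°: (R−r)+L cos θ2 = 0.2974;  O2 = (-0.1487, 0.2576, -0.1032)
φ3=240.0°: virtual centre (-0.1266, -0.2193, -0.1474), radius l
eliminate P² terms by subtracting sphere 1 from 2 and 3
plane₁₂: -0.7774x+0.5152y+0.1053z = 0.0172
det = 0.7188;  x = -0.0134+0.0763z,  y = 0.0133+-0.0891z
into |P−O₁|² = l²: 1.0138z² + 0.2707z + -0.0713 = 0;  Δ = 0.3625;  z = -0.4305 or 0.1634 → z<0 root = -0.4305
x = -0.0462, y = 0.0517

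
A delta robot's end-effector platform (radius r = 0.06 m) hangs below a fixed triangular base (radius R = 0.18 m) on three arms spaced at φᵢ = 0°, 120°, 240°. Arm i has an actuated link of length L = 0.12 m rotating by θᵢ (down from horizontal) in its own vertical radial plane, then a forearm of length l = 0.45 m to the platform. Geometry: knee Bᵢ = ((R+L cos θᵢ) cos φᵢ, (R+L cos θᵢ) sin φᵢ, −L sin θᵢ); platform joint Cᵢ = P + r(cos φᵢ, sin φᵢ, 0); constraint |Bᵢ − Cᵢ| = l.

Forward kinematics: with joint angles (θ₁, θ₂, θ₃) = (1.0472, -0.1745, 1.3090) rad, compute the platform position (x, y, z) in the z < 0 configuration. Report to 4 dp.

(-0.0664, 0.1952, -0.4259)

φ1=0.0°: virtual centre (0.1800, 0.0000, -0.1039), radius l
O2 = (0.2382·cos120.0°, 0.2382·sin120.0°, 0.0208) = (-0.1191, 0.2063, 0.0208)
O3 = (0.1511·cos240.0°, 0.1511·sin240.0°, -0.1159) = (-0.0755, -0.1308, -0.1159)
subtract pairs → two planes through P
[-0.5982 0.4125 0.2495]·P = 0.0140;  [-0.5111 -0.2616 -0.0240]·P = -0.0069
det = 0.3673;  x = -0.0021+0.1508z,  y = 0.0307+-0.3862z
sphere 1 gives Az²+Bz+C=0 with A=1.1719, B=0.1292, C=-0.1576;  B²−4AC=0.7553;  roots -0.4259, 0.3157;  negative root z = -0.4259
x = -0.0664, y = 0.1952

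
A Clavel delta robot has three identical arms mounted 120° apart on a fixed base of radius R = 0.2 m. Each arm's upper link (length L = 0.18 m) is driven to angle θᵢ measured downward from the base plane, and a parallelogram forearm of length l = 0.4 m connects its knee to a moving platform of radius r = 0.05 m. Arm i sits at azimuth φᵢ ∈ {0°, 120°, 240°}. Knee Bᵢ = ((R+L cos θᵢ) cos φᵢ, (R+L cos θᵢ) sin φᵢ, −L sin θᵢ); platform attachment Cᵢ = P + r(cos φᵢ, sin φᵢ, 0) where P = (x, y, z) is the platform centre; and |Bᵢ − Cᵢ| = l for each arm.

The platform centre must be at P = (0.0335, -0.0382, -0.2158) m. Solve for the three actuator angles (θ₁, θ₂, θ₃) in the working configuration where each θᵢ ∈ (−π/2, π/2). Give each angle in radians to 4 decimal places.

θ₁ = -0.3494, θ₂ = 0.3494, θ₃ = -0.1741

φ1=0.0° → target in arm frame (0.0335, -0.0382)
  A cos θ + B sin θ = C:  0.1165·cos θ + -0.2158·sin θ = 0.1833
  γ=atan2(-0.2158,0.1165)=-1.0758;  ψ=arccos(0.7476)=0.7264;  θ1=γ+ψ≈-0.3494
arm 2 (φ=120.0°): x'=-0.0498, y'=-0.0099
  A cos θ + B sin θ = C:  0.1998·cos θ + -0.2158·sin θ = 0.1139
  √(A²+B²)=0.2941;  θ2 = -0.8238+1.1732 ≈ 0.3494
rotate P by −φ3: (0.0163, 0.0481, -0.2158)
  A=0.1337, B=-0.2158, C=(l²−L²−A²−y'²−z²)/(2L)=0.1690
  θ3 = atan2(B,A) + arccos(C/0.2538) = -0.1741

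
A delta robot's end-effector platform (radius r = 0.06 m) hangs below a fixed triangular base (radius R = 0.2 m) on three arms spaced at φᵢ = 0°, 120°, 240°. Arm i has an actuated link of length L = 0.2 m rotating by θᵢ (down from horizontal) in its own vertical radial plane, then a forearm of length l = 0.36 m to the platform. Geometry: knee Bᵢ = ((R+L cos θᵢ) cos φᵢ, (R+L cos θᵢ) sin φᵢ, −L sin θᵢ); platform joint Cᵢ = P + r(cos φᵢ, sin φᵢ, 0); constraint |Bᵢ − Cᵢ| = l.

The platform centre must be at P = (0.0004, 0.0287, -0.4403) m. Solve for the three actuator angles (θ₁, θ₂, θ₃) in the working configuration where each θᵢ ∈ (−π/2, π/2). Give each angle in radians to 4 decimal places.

φ1=0.0° → target in arm frame (0.0004, 0.0287)
  A=0.1396, B=-0.4403, C=(l²−L²−A²−y'²−z²)/(2L)=-0.3114
  γ=atan2(-0.4403,0.1396)=-1.2638;  ψ=arccos(-0.6743)=2.3108;  θ1=γ+ψ≈1.0470
rotate P by −φ2: (0.0247, -0.0147, -0.4403)
  e−x'=0.1153;  (l²−L²−(e−x')²−y'²−z²)/2L = -0.2945
  θ2 = atan2(B,A) + arccos(C/0.4552) = 0.9598
rotate P by −φ3: (-0.0251, -0.0140, -0.4403)
  e−x'=0.1651;  (l²−L²−(e−x')²−y'²−z²)/2L = -0.3293
  γ=atan2(-0.4403,0.1651)=-1.2121;  ψ=arccos(-0.7002)=2.3465;  θ3=γ+ψ≈1.1344

θ₁ = 1.0470, θ₂ = 0.9598, θ₃ = 1.1344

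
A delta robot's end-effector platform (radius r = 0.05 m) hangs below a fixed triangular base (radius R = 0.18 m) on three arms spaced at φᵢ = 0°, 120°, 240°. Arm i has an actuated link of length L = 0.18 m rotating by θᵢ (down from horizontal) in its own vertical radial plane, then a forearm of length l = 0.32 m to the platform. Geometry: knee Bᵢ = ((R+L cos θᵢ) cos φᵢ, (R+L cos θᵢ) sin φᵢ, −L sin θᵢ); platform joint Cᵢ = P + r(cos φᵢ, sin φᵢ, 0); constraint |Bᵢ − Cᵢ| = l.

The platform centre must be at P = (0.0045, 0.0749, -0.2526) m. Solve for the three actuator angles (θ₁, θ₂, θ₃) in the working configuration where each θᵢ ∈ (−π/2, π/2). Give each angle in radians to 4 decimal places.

arm 1 (φ=0.0°): x'=0.0045, y'=0.0749
  A cos θ + B sin θ = C:  0.1255·cos θ + -0.2526·sin θ = -0.0421
  γ=atan2(-0.2526,0.1255)=-1.1097;  ψ=arccos(-0.1494)=1.7207;  θ1=γ+ψ≈0.6110
φ2=120.0° → target in arm frame (0.0626, -0.0413)
  A cos θ + B sin θ = C:  0.0674·cos θ + -0.2526·sin θ = -0.0002
  √(A²+B²)=0.2614;  θ2 = -1.3101+1.5714 ≈ 0.2613
φ3=240.0° → target in arm frame (-0.0671, -0.0336)
  A=0.1971, B=-0.2526, C=(l²−L²−A²−y'²−z²)/(2L)=-0.0939
  √(A²+B²)=0.3204;  θ3 = -0.9082+1.8681 ≈ 0.9599

θ₁ = 0.6110, θ₂ = 0.2613, θ₃ = 0.9599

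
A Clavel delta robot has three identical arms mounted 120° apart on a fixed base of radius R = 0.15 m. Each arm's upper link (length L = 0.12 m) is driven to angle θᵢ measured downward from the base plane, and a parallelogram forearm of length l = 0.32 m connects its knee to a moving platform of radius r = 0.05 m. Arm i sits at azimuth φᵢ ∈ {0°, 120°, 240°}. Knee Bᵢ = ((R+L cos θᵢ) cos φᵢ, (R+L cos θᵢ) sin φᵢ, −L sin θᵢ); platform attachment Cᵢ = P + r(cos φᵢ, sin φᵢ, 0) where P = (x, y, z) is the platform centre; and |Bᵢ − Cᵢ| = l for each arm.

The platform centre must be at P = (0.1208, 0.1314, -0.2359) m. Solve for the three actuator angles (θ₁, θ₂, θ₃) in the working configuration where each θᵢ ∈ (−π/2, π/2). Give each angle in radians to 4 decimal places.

rotate P by −φ1: (0.1208, 0.1314, -0.2359)
  A cos θ + B sin θ = C:  -0.0208·cos θ + -0.2359·sin θ = 0.0611
  γ=atan2(-0.2359,-0.0208)=-1.6587;  ψ=arccos(0.2578)=1.3100;  θ1=γ+ψ≈-0.3487
φ2=120.0° → target in arm frame (0.0534, -0.1703)
  e−x'=0.0466;  (l²−L²−(e−x')²−y'²−z²)/2L = 0.0049
  √(A²+B²)=0.2405;  θ2 = -1.3757+1.5505 ≈ 0.1747
φ3=240.0° → target in arm frame (-0.1742, 0.0389)
  A cos θ + B sin θ = C:  0.2742·cos θ + -0.2359·sin θ = -0.1848
  √(A²+B²)=0.3617;  θ3 = -0.7105+2.1070 ≈ 1.3965

θ₁ = -0.3487, θ₂ = 0.1747, θ₃ = 1.3965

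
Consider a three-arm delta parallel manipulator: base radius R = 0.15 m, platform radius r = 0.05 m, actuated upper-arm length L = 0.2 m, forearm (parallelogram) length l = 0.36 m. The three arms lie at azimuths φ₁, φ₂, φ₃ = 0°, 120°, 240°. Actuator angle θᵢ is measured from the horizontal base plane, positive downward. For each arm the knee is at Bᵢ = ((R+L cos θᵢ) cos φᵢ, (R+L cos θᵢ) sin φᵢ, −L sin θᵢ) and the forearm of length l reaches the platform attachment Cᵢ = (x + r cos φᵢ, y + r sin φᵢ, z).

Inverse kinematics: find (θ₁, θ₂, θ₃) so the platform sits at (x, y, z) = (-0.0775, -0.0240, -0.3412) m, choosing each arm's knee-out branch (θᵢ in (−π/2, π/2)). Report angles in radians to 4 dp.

rotate P by −φ1: (-0.0775, -0.0240, -0.3412)
  A cos θ + B sin θ = C:  0.1775·cos θ + -0.3412·sin θ = -0.1472
  θ1 = atan2(B,A) + arccos(C/0.3846) = 0.8726
arm 2 (φ=120.0°): x'=0.0180, y'=0.0791
  A cos θ + B sin θ = C:  0.0820·cos θ + -0.3412·sin θ = -0.0995
  √(A²+B²)=0.3509;  θ2 = -1.3348+1.8583 ≈ 0.5235
arm 3 (φ=240.0°): x'=0.0595, y'=-0.0551
  e−x'=0.0405;  (l²−L²−(e−x')²−y'²−z²)/2L = -0.0787
  θ3 = atan2(B,A) + arccos(C/0.3436) = 0.3492

θ₁ = 0.8726, θ₂ = 0.5235, θ₃ = 0.3492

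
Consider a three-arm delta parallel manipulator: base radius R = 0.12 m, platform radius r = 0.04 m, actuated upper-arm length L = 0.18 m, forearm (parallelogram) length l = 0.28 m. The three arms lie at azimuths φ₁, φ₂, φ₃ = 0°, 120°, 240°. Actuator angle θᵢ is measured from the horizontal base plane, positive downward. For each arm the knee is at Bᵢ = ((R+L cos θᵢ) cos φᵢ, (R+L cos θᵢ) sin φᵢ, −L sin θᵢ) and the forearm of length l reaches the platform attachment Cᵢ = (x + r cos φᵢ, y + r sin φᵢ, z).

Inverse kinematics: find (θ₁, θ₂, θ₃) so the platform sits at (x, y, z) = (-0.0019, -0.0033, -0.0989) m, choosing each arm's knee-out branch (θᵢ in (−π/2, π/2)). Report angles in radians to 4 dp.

arm 1 (φ=0.0°): x'=-0.0019, y'=-0.0033
  A=0.0819, B=-0.0989, C=(l²−L²−A²−y'²−z²)/(2L)=0.0819
  γ=atan2(-0.0989,0.0819)=-0.8791;  ψ=arccos(0.6382)=0.8787;  θ1=γ+ψ≈-0.0005
φ2=120.0° → target in arm frame (-0.0019, 0.0033)
  e−x'=0.0819;  (l²−L²−(e−x')²−y'²−z²)/2L = 0.0819
  √(A²+B²)=0.1284;  θ2 = -0.8791+0.8788 ≈ -0.0003
φ3=240.0° → target in arm frame (0.0038, 0.0000)
  A cos θ + B sin θ = C:  0.0762·cos θ + -0.0989·sin θ = 0.0845
  γ=atan2(-0.0989,0.0762)=-0.9144;  ψ=arccos(0.6767)=0.8275;  θ3=γ+ψ≈-0.0868

θ₁ = -0.0005, θ₂ = -0.0003, θ₃ = -0.0868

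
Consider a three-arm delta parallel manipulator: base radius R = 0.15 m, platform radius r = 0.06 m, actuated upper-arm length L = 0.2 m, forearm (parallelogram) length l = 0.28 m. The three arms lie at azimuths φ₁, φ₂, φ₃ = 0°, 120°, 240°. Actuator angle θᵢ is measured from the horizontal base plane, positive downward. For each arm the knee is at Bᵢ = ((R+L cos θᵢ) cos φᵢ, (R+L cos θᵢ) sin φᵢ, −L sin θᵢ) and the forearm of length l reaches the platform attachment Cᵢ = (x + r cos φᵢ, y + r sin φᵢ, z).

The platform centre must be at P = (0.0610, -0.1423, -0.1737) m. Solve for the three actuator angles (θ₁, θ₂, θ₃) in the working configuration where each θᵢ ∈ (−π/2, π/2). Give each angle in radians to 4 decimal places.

φ1=0.0° → target in arm frame (0.0610, -0.1423)
  A cos θ + B sin θ = C:  0.0290·cos θ + -0.1737·sin θ = -0.0322
  √(A²+B²)=0.1761;  θ1 = -1.4054+1.7544 ≈ 0.3490
rotate P by −φ2: (-0.1537, 0.0183, -0.1737)
  e−x'=0.2437;  (l²−L²−(e−x')²−y'²−z²)/2L = -0.1288
  √(A²+B²)=0.2993;  θ2 = -0.6192+2.0156 ≈ 1.3964
arm 3 (φ=240.0°): x'=0.0927, y'=0.1240
  A=-0.0027, B=-0.1737, C=(l²−L²−A²−y'²−z²)/(2L)=-0.0179
  θ3 = atan2(B,A) + arccos(C/0.1737) = 0.0873

θ₁ = 0.3490, θ₂ = 1.3964, θ₃ = 0.0873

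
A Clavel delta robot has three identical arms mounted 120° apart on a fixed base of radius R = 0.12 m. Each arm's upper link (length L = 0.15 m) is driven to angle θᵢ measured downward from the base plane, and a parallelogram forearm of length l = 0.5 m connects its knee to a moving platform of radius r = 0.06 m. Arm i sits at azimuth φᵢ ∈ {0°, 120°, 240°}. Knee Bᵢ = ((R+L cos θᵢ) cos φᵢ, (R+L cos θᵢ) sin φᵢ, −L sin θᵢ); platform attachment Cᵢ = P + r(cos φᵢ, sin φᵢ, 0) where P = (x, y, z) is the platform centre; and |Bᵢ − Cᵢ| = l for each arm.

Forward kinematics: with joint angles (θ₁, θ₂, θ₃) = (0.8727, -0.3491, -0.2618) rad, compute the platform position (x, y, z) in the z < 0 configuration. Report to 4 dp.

O1 = (0.1564·cos0.0°, 0.1564·sin0.0°, -0.1149) = (0.1564, 0.0000, -0.1149)
φ2=120.0°: virtual centre (-0.1005, 0.1740, 0.0513), radius l
φ3=240.0°: virtual centre (-0.1024, -0.1774, 0.0388), radius l
subtract pairs → two planes through P
[-0.5138 0.3481 0.3324]·P = 0.0053;  [-0.5177 -0.3549 0.3075]·P = 0.0058
det = 0.3625;  x = -0.0108+0.6206z,  y = -0.0006+-0.0390z
sphere 1 gives Az²+Bz+C=0 with A=1.3867, B=0.0223, C=-0.2088;  B²−4AC=1.1588;  roots -0.3962, 0.3801;  negative root z = -0.3962
x = -0.2567, y = 0.0148

(-0.2567, 0.0148, -0.3962)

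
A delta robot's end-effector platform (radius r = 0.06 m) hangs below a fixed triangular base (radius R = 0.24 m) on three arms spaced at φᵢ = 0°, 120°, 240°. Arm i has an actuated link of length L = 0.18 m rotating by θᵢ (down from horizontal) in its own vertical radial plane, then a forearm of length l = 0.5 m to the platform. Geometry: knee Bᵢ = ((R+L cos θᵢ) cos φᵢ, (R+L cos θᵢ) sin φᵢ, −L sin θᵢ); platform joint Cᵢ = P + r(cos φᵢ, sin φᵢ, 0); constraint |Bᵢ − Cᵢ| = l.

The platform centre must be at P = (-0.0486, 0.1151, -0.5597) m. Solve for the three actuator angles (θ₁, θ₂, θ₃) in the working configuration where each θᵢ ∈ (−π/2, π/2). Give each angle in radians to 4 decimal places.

θ₁ = 1.2216, θ₂ = 0.6108, θ₃ = 1.3089

rotate P by −φ1: (-0.0486, 0.1151, -0.5597)
  A=0.2286, B=-0.5597, C=(l²−L²−A²−y'²−z²)/(2L)=-0.4477
  θ1 = atan2(B,A) + arccos(C/0.6046) = 1.2216
arm 2 (φ=120.0°): x'=0.1240, y'=-0.0155
  A=0.0560, B=-0.5597, C=(l²−L²−A²−y'²−z²)/(2L)=-0.2751
  γ=atan2(-0.5597,0.0560)=-1.4710;  ψ=arccos(-0.4891)=2.0818;  θ2=γ+ψ≈0.6108
arm 3 (φ=240.0°): x'=-0.0754, y'=-0.0996
  e−x'=0.2554;  (l²−L²−(e−x')²−y'²−z²)/2L = -0.4745
  θ3 = atan2(B,A) + arccos(C/0.6152) = 1.3089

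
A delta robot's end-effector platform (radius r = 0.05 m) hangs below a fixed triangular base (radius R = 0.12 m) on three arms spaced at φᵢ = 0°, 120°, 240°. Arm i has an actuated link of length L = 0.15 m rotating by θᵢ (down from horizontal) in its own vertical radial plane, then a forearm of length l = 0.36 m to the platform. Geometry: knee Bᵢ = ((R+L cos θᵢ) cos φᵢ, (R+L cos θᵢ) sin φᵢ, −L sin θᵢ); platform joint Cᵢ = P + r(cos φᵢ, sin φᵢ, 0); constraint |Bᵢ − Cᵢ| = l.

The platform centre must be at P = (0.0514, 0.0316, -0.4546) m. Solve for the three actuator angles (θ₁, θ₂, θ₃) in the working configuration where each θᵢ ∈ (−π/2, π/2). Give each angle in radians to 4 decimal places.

θ₁ = 0.8729, θ₂ = 1.0473, θ₃ = 1.2218

rotate P by −φ1: (0.0514, 0.0316, -0.4546)
  A cos θ + B sin θ = C:  0.0186·cos θ + -0.4546·sin θ = -0.3364
  √(A²+B²)=0.4550;  θ1 = -1.5299+2.4028 ≈ 0.8729
φ2=120.0° → target in arm frame (0.0017, -0.0603)
  A cos θ + B sin θ = C:  0.0683·cos θ + -0.4546·sin θ = -0.3596
  √(A²+B²)=0.4597;  θ2 = -1.4216+2.4689 ≈ 1.0473
φ3=240.0° → target in arm frame (-0.0531, 0.0287)
  e−x'=0.1231;  (l²−L²−(e−x')²−y'²−z²)/2L = -0.3851
  √(A²+B²)=0.4710;  θ3 = -1.3064+2.5282 ≈ 1.2218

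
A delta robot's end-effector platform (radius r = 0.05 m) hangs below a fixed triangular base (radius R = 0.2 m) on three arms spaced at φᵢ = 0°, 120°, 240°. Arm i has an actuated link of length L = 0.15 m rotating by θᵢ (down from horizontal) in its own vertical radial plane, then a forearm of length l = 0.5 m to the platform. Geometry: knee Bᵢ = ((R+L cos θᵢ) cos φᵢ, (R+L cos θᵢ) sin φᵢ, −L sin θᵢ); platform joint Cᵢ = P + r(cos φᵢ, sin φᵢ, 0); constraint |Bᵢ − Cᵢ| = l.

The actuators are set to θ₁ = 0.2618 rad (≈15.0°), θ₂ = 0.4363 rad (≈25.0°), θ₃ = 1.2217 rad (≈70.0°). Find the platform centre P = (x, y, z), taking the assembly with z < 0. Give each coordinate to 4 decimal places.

φ1=0.0°: virtual centre (0.2949, 0.0000, -0.0388), radius l
arm 2 at φ=120.0°: e+L cos θ2 = 0.2859;  centre 2 = (-0.1430, 0.2476, -0.0634)
centre 3 = (0.2013·cos240.0°, 0.2013·sin240.0°, -0.1410) = (-0.1007, -0.1743, -0.1410)
subtract pairs → two planes through P
linear system: -0.8757x+0.4953y = -0.0027−-0.0491z; -0.7911x+-0.3487y = -0.0281−-0.2043z
det = 0.6971;  x = 0.0213+-0.1697z,  y = 0.0322+-0.2008z
quadratic in z: (1.0691)z²+(0.1576)z+(-0.1726)=0, √Δ=0.8735 → z ∈ {-0.4822, 0.3348}; z = -0.4822 (taking z<0)
x = 0.1031, y = 0.1291

(0.1031, 0.1291, -0.4822)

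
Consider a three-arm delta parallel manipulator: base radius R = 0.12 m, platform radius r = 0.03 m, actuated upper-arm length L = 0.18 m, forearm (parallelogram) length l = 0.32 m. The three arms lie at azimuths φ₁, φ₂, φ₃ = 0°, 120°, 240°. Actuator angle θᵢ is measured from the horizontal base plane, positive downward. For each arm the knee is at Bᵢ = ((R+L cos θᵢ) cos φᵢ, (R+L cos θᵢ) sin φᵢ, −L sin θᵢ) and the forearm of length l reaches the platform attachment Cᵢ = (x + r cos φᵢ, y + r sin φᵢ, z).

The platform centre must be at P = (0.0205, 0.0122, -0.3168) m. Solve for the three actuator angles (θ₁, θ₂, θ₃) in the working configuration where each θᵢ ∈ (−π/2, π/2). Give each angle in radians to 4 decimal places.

arm 1 (φ=0.0°): x'=0.0205, y'=0.0122
  A cos θ + B sin θ = C:  0.0695·cos θ + -0.3168·sin θ = -0.0982
  √(A²+B²)=0.3243;  θ1 = -1.3548+1.8783 ≈ 0.5235
arm 2 (φ=120.0°): x'=0.0003, y'=-0.0239
  e−x'=0.0897;  (l²−L²−(e−x')²−y'²−z²)/2L = -0.1083
  √(A²+B²)=0.3292;  θ2 = -1.2949+1.9058 ≈ 0.6109
φ3=240.0° → target in arm frame (-0.0208, 0.0117)
  A cos θ + B sin θ = C:  0.1108·cos θ + -0.3168·sin θ = -0.1188
  θ3 = atan2(B,A) + arccos(C/0.3356) = 0.6984

θ₁ = 0.5235, θ₂ = 0.6109, θ₃ = 0.6984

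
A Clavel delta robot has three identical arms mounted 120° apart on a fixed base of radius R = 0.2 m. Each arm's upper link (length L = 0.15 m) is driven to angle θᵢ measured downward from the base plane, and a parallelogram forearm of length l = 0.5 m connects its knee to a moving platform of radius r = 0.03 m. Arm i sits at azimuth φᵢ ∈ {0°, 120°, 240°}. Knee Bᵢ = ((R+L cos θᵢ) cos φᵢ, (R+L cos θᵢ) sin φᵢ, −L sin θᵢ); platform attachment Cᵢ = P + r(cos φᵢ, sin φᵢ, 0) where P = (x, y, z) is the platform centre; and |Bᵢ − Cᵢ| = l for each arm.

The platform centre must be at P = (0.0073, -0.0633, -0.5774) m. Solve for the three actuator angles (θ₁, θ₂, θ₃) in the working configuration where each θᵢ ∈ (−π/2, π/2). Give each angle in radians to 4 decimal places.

rotate P by −φ1: (0.0073, -0.0633, -0.5774)
  e−x'=0.1627;  (l²−L²−(e−x')²−y'²−z²)/2L = -0.4546
  √(A²+B²)=0.5999;  θ1 = -1.2961+2.4307 ≈ 1.1345
φ2=120.0° → target in arm frame (-0.0585, 0.0253)
  e−x'=0.2285;  (l²−L²−(e−x')²−y'²−z²)/2L = -0.5291
  √(A²+B²)=0.6210;  θ2 = -1.1940+2.5907 ≈ 1.3967
rotate P by −φ3: (0.0512, 0.0380, -0.5774)
  e−x'=0.1188;  (l²−L²−(e−x')²−y'²−z²)/2L = -0.4048
  √(A²+B²)=0.5895;  θ3 = -1.3678+2.3278 ≈ 0.9600

θ₁ = 1.1345, θ₂ = 1.3967, θ₃ = 0.9600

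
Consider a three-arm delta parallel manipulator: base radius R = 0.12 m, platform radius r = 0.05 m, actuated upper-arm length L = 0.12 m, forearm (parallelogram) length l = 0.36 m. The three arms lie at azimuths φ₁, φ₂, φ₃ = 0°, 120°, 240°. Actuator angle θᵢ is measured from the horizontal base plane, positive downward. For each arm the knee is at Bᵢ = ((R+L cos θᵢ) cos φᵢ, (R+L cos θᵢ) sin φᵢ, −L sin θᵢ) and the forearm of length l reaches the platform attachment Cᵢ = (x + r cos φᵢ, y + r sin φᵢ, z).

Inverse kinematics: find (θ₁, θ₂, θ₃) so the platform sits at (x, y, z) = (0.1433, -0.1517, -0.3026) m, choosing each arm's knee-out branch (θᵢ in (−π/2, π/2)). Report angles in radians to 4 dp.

θ₁ = -0.1740, θ₂ = 1.3096, θ₃ = 0.2623

rotate P by −φ1: (0.1433, -0.1517, -0.3026)
  e−x'=-0.0733;  (l²−L²−(e−x')²−y'²−z²)/2L = -0.0198
  √(A²+B²)=0.3114;  θ1 = -1.8085+1.6344 ≈ -0.1740
rotate P by −φ2: (-0.2030, -0.0483, -0.3026)
  e−x'=0.2730;  (l²−L²−(e−x')²−y'²−z²)/2L = -0.2218
  θ2 = atan2(B,A) + arccos(C/0.4076) = 1.3096
rotate P by −φ3: (0.0597, 0.2000, -0.3026)
  e−x'=0.0103;  (l²−L²−(e−x')²−y'²−z²)/2L = -0.0686
  γ=atan2(-0.3026,0.0103)=-1.5369;  ψ=arccos(-0.2264)=1.7992;  θ3=γ+ψ≈0.2623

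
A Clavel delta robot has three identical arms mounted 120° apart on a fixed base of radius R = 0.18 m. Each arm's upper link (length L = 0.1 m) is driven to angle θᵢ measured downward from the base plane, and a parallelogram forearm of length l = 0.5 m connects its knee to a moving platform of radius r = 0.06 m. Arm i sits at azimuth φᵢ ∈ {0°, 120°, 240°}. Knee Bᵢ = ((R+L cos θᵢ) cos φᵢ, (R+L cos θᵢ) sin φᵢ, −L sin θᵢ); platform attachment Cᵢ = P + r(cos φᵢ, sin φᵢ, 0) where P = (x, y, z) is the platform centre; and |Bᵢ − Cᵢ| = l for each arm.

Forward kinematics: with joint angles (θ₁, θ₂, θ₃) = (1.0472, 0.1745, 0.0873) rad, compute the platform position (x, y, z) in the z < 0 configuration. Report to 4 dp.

φ1=0.0°: virtual centre (0.1700, 0.0000, -0.0866), radius l
φ2=120.0°: virtual centre (-0.1092, 0.1892, -0.0174), radius l
S3 = (0.2196·cos240.0°, 0.2196·sin240.0°, -0.0087) = (-0.1098, -0.1902, -0.0087)
eliminate P² terms by subtracting sphere 1 from 2 and 3
[-0.5585 0.3784 0.1385]·P = 0.0116;  [-0.5596 -0.3804 0.1558]·P = 0.0119
det = 0.4242;  x = -0.0211+0.2631z,  y = -0.0003+0.0224z
into |P−S₁|² = l²: 1.0697z² + 0.0726z + -0.2060 = 0;  Δ = 0.8867;  z = -0.4741 or 0.4062 → z<0 root = -0.4741
x = -0.1458, y = -0.0109

(-0.1458, -0.0109, -0.4741)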